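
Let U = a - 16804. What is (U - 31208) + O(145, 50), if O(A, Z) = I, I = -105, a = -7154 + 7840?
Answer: -47431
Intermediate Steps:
a = 686
O(A, Z) = -105
U = -16118 (U = 686 - 16804 = -16118)
(U - 31208) + O(145, 50) = (-16118 - 31208) - 105 = -47326 - 105 = -47431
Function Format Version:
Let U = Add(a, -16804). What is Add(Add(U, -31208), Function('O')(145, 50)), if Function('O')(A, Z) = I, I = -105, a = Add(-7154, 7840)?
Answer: -47431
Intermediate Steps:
a = 686
Function('O')(A, Z) = -105
U = -16118 (U = Add(686, -16804) = -16118)
Add(Add(U, -31208), Function('O')(145, 50)) = Add(Add(-16118, -31208), -105) = Add(-47326, -105) = -47431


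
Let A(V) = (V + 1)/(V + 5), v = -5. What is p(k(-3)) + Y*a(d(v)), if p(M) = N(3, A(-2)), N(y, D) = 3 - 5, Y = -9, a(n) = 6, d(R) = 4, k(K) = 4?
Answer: -56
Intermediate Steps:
A(V) = (1 + V)/(5 + V)
N(y, D) = -2
p(M) = -2
p(k(-3)) + Y*a(d(v)) = -2 - 9*6 = -2 - 54 = -56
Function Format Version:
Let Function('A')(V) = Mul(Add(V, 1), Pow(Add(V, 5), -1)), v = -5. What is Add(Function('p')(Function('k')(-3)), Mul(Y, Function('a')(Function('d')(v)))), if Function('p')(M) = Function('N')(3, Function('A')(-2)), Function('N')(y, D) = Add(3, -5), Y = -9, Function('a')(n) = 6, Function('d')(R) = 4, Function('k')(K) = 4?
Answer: -56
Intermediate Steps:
Function('A')(V) = Mul(Pow(Add(5, V), -1), Add(1, V)) (Function('A')(V) = Mul(Add(1, V), Pow(Add(5, V), -1)) = Mul(Pow(Add(5, V), -1), Add(1, V)))
Function('N')(y, D) = -2
Function('p')(M) = -2
Add(Function('p')(Function('k')(-3)), Mul(Y, Function('a')(Function('d')(v)))) = Add(-2, Mul(-9, 6)) = Add(-2, -54) = -56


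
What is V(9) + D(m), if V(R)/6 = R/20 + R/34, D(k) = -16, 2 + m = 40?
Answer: -1991/170 ≈ -11.712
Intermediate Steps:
m = 38 (m = -2 + 40 = 38)
V(R) = 81*R/170 (V(R) = 6*(R/20 + R/34) = 6*(27*R/340) = 81*R/170)
V(9) + D(m) = (81/170)*9 - 16 = 729/170 - 16 = -1991/170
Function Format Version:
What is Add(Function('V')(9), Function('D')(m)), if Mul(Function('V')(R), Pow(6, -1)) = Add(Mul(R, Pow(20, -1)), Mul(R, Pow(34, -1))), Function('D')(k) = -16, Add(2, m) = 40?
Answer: Rational(-1991, 170) ≈ -11.712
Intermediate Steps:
m = 38 (m = Add(-2, 40) = 38)
Function('V')(R) = Mul(Rational(81, 170), R) (Function('V')(R) = Mul(6, Add(Mul(R, Pow(20, -1)), Mul(R, Pow(34, -1)))) = Mul(6, Add(Mul(R, Rational(1, 20)), Mul(R, Rational(1, 34)))) = Mul(6, Add(Mul(Rational(1, 20), R), Mul(Rational(1, 34), R))) = Mul(6, Mul(Rational(27, 340), R)) = Mul(Rational(81, 170), R))
Add(Function('V')(9), Function('D')(m)) = Add(Mul(Rational(81, 170), 9), -16) = Add(Rational(729, 170), -16) = Rational(-1991, 170)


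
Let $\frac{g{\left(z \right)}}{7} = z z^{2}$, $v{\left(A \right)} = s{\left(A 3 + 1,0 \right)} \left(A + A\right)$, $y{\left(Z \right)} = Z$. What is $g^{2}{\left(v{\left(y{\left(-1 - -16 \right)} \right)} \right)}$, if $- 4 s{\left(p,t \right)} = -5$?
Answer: $\frac{8720947265625}{64} \approx 1.3626 \cdot 10^{11}$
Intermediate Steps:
$s{\left(p,t \right)} = \frac{5}{4}$ ($s{\left(p,t \right)} = \left(- \frac{1}{4}\right) \left(-5\right) = \frac{5}{4}$)
$v{\left(A \right)} = \frac{5 A}{2}$ ($v{\left(A \right)} = \frac{5 \left(A + A\right)}{4} = \frac{5 \cdot 2 A}{4} = \frac{5 A}{2}$)
$g{\left(z \right)} = 7 z^{3}$ ($g{\left(z \right)} = 7 z z^{2} = 7 z^{3}$)
$g^{2}{\left(v{\left(y{\left(-1 - -16 \right)} \right)} \right)} = \left(7 \left(\frac{5 \left(-1 - -16\right)}{2}\right)^{3}\right)^{2} = \left(7 \left(\frac{5 \left(-1 + 16\right)}{2}\right)^{3}\right)^{2} = \left(7 \left(\frac{5}{2} \cdot 15\right)^{3}\right)^{2} = \left(7 \left(\frac{75}{2}\right)^{3}\right)^{2} = \left(7 \cdot \frac{421875}{8}\right)^{2} = \left(\frac{2953125}{8}\right)^{2} = \frac{8720947265625}{64}$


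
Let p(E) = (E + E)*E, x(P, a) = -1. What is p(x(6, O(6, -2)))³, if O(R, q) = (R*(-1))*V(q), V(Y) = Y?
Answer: 8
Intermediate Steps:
O(R, q) = -R*q (O(R, q) = (R*(-1))*q = (-R)*q = -R*q)
p(E) = 2*E² (p(E) = (2*E)*E = 2*E²)
p(x(6, O(6, -2)))³ = (2*(-1)²)³ = (2*1)³ = 2³ = 8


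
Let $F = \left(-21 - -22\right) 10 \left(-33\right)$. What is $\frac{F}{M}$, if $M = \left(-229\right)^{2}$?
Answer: $- \frac{330}{52441} \approx -0.0062928$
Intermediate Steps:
$F = -330$ ($F = \left(-21 + 22\right) 10 \left(-33\right) = 1 \cdot 10 \left(-33\right) = 10 \left(-33\right) = -330$)
$M = 52441$
$\frac{F}{M} = - \frac{330}{52441}$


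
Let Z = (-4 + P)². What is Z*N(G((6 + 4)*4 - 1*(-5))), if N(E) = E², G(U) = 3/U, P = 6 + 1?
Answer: 1/25 ≈ 0.040000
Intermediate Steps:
P = 7
Z = 9 (Z = (-4 + 7)² = 3² = 9)
Z*N(G((6 + 4)*4 - 1*(-5))) = 9*(3/((6 + 4)*4 - 1*(-5)))² = 9*(3/(10*4 + 5))² = 9*(3/(40 + 5))² = 9*(3/45)² = 9*(3*(1/45))² = 9*(1/15)² = 9*(1/225) = 1/25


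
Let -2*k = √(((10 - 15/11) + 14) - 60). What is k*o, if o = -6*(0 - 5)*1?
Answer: -15*I*√4521/11 ≈ -91.689*I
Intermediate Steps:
o = 30 (o = -6*(-5)*1 = 30*1 = 30)
k = -I*√4521/22 (k = -√(((10 - 15/11) + 14) - 60)/2 = -√((95/11 + 14) - 60)/2 = -√(249/11 - 60)/2 = -I*√4521/22 ≈ -3.0563*I)
k*o = -I*√4521/22*30 = -15*I*√4521/11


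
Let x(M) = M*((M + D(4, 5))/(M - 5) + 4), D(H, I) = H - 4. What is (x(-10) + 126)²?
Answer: 56644/9 ≈ 6293.8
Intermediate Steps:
D(H, I) = -4 + H
x(M) = M*(4 + M/(-5 + M)) (x(M) = M*((M + (-4 + 4))/(M - 5) + 4) = M*((M + 0)/(-5 + M) + 4) = M*(M/(-5 + M) + 4) = M*(4 + M/(-5 + M)))
(x(-10) + 126)² = (5*(-10)*(-4 - 10)/(-5 - 10) + 126)² = (5*(-10)*(-14)/(-15) + 126)² = (5*(-10)*(-1/15)*(-14) + 126)² = (-140/3 + 126)² = (238/3)² = 56644/9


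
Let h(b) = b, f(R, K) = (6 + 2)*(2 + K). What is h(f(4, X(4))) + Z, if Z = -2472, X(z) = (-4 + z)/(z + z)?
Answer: -2456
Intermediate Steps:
X(z) = (-4 + z)/(2*z) (X(z) = (-4 + z)/((2*z)) = (-4 + z)*(1/(2*z)) = (-4 + z)/(2*z))
f(R, K) = 16 + 8*K (f(R, K) = 8*(2 + K) = 16 + 8*K)
h(f(4, X(4))) + Z = (16 + 8*((½)*(-4 + 4)/4)) - 2472 = (16 + 8*((½)*(¼)*0)) - 2472 = (16 + 8*0) - 2472 = (16 + 0) - 2472 = 16 - 2472 = -2456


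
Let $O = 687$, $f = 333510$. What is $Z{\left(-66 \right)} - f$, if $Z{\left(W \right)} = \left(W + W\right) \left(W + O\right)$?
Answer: $-415482$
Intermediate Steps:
$Z{\left(W \right)} = 2 W \left(687 + W\right)$ ($Z{\left(W \right)} = \left(W + W\right) \left(W + 687\right) = 2 W \left(687 + W\right)$)
$Z{\left(-66 \right)} - f = 2 \left(-66\right) \left(687 - 66\right) - 333510 = 2 \left(-66\right) 621 - 333510 = -81972 - 333510 = -415482$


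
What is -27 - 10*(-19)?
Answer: 163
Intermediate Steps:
-27 - 10*(-19) = -27 + 190 = 163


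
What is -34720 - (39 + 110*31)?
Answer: -38169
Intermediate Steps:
-34720 - (39 + 110*31) = -34720 - (39 + 3410) = -34720 - 1*3449 = -34720 - 3449 = -38169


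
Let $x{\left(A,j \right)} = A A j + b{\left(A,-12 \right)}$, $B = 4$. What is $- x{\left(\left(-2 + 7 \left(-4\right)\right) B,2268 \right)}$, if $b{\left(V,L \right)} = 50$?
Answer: $-32659250$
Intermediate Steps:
$x{\left(A,j \right)} = 50 + j A^{2}$ ($x{\left(A,j \right)} = A A j + 50 = A^{2} j + 50 = j A^{2} + 50 = 50 + j A^{2}$)
$- x{\left(\left(-2 + 7 \left(-4\right)\right) B,2268 \right)} = - (50 + 2268 \left(\left(-2 + 7 \left(-4\right)\right) 4\right)^{2}) = - (50 + 2268 \left(\left(-2 - 28\right) 4\right)^{2}) = - (50 + 2268 \left(\left(-30\right) 4\right)^{2}) = - (50 + 2268 \left(-120\right)^{2}) = - (50 + 2268 \cdot 14400) = - (50 + 32659200) = \left(-1\right) 32659250 = -32659250$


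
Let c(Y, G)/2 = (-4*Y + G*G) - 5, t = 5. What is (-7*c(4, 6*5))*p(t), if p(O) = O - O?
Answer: 0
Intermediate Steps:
c(Y, G) = -10 - 8*Y + 2*G² (c(Y, G) = 2*((-4*Y + G*G) - 5) = 2*((-4*Y + G²) - 5) = 2*((G² - 4*Y) - 5) = 2*(-5 + G² - 4*Y) = -10 - 8*Y + 2*G²)
p(O) = 0
(-7*c(4, 6*5))*p(t) = -7*(-10 - 8*4 + 2*(6*5)²)*0 = -7*(-10 - 32 + 2*30²)*0 = -7*(-10 - 32 + 2*900)*0 = -7*(-10 - 32 + 1800)*0 = -7*1758*0 = -12306*0 = 0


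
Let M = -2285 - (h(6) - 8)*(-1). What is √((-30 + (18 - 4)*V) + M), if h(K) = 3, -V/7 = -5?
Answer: I*√1830 ≈ 42.779*I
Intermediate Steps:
V = 35 (V = -7*(-5) = 35)
M = -2290 (M = -2285 - (3 - 8)*(-1) = -2285 - (-5)*(-1) = -2285 - 1*5 = -2285 - 5 = -2290)
√((-30 + (18 - 4)*V) + M) = √((-30 + (18 - 4)*35) - 2290) = √((-30 + 14*35) - 2290) = √((-30 + 490) - 2290) = √(460 - 2290) = √(-1830) = I*√1830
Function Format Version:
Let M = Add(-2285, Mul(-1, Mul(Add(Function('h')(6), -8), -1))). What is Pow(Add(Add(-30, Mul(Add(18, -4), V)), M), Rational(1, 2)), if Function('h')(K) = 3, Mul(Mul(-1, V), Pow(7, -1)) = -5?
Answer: Mul(I, Pow(1830, Rational(1, 2))) ≈ Mul(42.779, I)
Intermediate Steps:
V = 35 (V = Mul(-7, -5) = 35)
M = -2290 (M = Add(-2285, Mul(-1, Mul(Add(3, -8), -1))) = Add(-2285, Mul(-1, Mul(-5, -1))) = Add(-2285, Mul(-1, 5)) = Add(-2285, -5) = -2290)
Pow(Add(Add(-30, Mul(Add(18, -4), V)), M), Rational(1, 2)) = Pow(Add(Add(-30, Mul(Add(18, -4), 35)), -2290), Rational(1, 2)) = Pow(Add(Add(-30, Mul(14, 35)), -2290), Rational(1, 2)) = Pow(Add(Add(-30, 490), -2290), Rational(1, 2)) = Pow(Add(460, -2290), Rational(1, 2)) = Pow(-1830, Rational(1, 2)) = Mul(I, Pow(1830, Rational(1, 2)))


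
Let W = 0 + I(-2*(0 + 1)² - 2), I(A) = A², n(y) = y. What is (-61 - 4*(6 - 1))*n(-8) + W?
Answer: 664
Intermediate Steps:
W = 16 (W = 0 + (-2*(0 + 1)² - 2)² = 0 + (-2*1² - 2)² = 0 + (-2*1 - 2)² = 0 + (-2 - 2)² = 0 + (-4)² = 0 + 16 = 16)
(-61 - 4*(6 - 1))*n(-8) + W = (-61 - 4*(6 - 1))*(-8) + 16 = (-61 - 4*5)*(-8) + 16 = (-61 - 1*20)*(-8) + 16 = (-61 - 20)*(-8) + 16 = -81*(-8) + 16 = 648 + 16 = 664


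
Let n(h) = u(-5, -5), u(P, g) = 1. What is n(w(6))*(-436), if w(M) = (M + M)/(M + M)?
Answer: -436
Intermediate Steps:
w(M) = 1 (w(M) = (2*M)/((2*M)) = (2*M)*(1/(2*M)) = 1)
n(h) = 1
n(w(6))*(-436) = 1*(-436) = -436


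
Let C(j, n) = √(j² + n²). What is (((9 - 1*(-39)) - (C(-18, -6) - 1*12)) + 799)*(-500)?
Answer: -429500 + 3000*√10 ≈ -4.2001e+5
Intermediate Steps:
(((9 - 1*(-39)) - (C(-18, -6) - 1*12)) + 799)*(-500) = (((9 - 1*(-39)) - (√((-18)² + (-6)²) - 1*12)) + 799)*(-500) = (((9 + 39) - (√(324 + 36) - 12)) + 799)*(-500) = ((48 - (√360 - 12)) + 799)*(-500) = ((48 - (6*√10 - 12)) + 799)*(-500) = ((48 - (-12 + 6*√10)) + 799)*(-500) = ((48 + (12 - 6*√10)) + 799)*(-500) = ((60 - 6*√10) + 799)*(-500) = (859 - 6*√10)*(-500) = -429500 + 3000*√10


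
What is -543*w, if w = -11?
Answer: 5973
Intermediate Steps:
-543*w = -543*(-11) = 5973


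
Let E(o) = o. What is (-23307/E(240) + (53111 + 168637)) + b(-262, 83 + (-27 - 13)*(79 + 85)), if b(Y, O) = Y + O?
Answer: 17192951/80 ≈ 2.1491e+5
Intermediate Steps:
b(Y, O) = O + Y
(-23307/E(240) + (53111 + 168637)) + b(-262, 83 + (-27 - 13)*(79 + 85)) = (-23307/240 + (53111 + 168637)) + ((83 + (-27 - 13)*(79 + 85)) - 262) = (-23307*1/240 + 221748) + ((83 - 40*164) - 262) = (-7769/80 + 221748) + ((83 - 6560) - 262) = 17732071/80 + (-6477 - 262) = 17732071/80 - 6739 = 17192951/80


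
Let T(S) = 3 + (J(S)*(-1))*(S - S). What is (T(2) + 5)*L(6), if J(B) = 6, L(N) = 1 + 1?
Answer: 16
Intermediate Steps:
L(N) = 2
T(S) = 3 (T(S) = 3 + (6*(-1))*(S - S) = 3 - 6*0 = 3 + 0 = 3)
(T(2) + 5)*L(6) = (3 + 5)*2 = 8*2 = 16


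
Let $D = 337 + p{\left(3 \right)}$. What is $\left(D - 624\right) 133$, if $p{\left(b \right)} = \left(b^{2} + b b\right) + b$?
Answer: $-35378$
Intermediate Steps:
$p{\left(b \right)} = b + 2 b^{2}$ ($p{\left(b \right)} = \left(b^{2} + b^{2}\right) + b = 2 b^{2} + b = b + 2 b^{2}$)
$D = 358$ ($D = 337 + 3 \left(1 + 2 \cdot 3\right) = 337 + 3 \left(1 + 6\right) = 337 + 3 \cdot 7 = 337 + 21 = 358$)
$\left(D - 624\right) 133 = \left(358 - 624\right) 133 = \left(-266\right) 133 = -35378$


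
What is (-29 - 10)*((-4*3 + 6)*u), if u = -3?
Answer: -702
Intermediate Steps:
(-29 - 10)*((-4*3 + 6)*u) = (-29 - 10)*((-4*3 + 6)*(-3)) = -39*(-12 + 6)*(-3) = -(-234)*(-3) = -39*18 = -702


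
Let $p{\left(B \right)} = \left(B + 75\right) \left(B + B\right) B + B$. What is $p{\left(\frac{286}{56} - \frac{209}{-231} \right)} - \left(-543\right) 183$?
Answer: $\frac{31185428653}{296352} \approx 1.0523 \cdot 10^{5}$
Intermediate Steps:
$p{\left(B \right)} = B + 2 B^{2} \left(75 + B\right)$ ($p{\left(B \right)} = \left(75 + B\right) 2 B B + B = 2 B \left(75 + B\right) B + B = 2 B^{2} \left(75 + B\right) + B = B + 2 B^{2} \left(75 + B\right)$)
$p{\left(\frac{286}{56} - \frac{209}{-231} \right)} - \left(-543\right) 183 = \left(\frac{286}{56} - \frac{209}{-231}\right) \left(1 + 2 \left(\frac{286}{56} - \frac{209}{-231}\right)^{2} + 150 \left(\frac{286}{56} - \frac{209}{-231}\right)\right) - \left(-543\right) 183 = \left(286 \cdot \frac{1}{56} - - \frac{19}{21}\right) \left(1 + 2 \left(286 \cdot \frac{1}{56} - - \frac{19}{21}\right)^{2} + 150 \left(286 \cdot \frac{1}{56} - - \frac{19}{21}\right)\right) - -99369 = \left(\frac{143}{28} + \frac{19}{21}\right) \left(1 + 2 \left(\frac{143}{28} + \frac{19}{21}\right)^{2} + 150 \left(\frac{143}{28} + \frac{19}{21}\right)\right) + 99369 = \frac{505 \left(1 + 2 \left(\frac{505}{84}\right)^{2} + 150 \cdot \frac{505}{84}\right)}{84} + 99369 = \frac{505 \left(1 + 2 \cdot \frac{255025}{7056} + \frac{12625}{14}\right)}{84} + 99369 = \frac{505 \left(1 + \frac{255025}{3528} + \frac{12625}{14}\right)}{84} + 99369 = \frac{505}{84} \cdot \frac{3440053}{3528} + 99369 = \frac{1737226765}{296352} + 99369 = \frac{31185428653}{296352}$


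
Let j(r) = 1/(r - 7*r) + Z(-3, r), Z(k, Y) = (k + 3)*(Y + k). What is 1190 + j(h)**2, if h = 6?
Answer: 1542241/1296 ≈ 1190.0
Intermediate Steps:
Z(k, Y) = (3 + k)*(Y + k)
j(r) = -1/(6*r) (j(r) = 1/(r - 7*r) + ((-3)**2 + 3*r + 3*(-3) + r*(-3)) = 1/(-6*r) + (9 + 3*r - 9 - 3*r) = -1/(6*r) + 0 = -1/(6*r))
1190 + j(h)**2 = 1190 + (-1/6/6)**2 = 1190 + (-1/6*1/6)**2 = 1190 + (-1/36)**2 = 1190 + 1/1296 = 1542241/1296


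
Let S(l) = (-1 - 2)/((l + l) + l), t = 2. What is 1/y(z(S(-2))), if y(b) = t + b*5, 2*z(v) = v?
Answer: 4/13 ≈ 0.30769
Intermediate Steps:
S(l) = -1/l (S(l) = -3/(2*l + l) = -3*1/(3*l) = -1/l)
z(v) = v/2
y(b) = 2 + 5*b (y(b) = 2 + b*5 = 2 + 5*b)
1/y(z(S(-2))) = 1/(2 + 5*((-1/(-2))/2)) = 1/(2 + 5*((-1*(-½))/2)) = 1/(2 + 5*((½)*(½))) = 1/(2 + 5*(¼)) = 1/(2 + 5/4) = 1/(13/4) = 4/13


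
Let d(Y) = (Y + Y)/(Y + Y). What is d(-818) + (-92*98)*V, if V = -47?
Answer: 423753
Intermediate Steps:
d(Y) = 1 (d(Y) = (2*Y)/((2*Y)) = (2*Y)*(1/(2*Y)) = 1)
d(-818) + (-92*98)*V = 1 - 92*98*(-47) = 1 - 9016*(-47) = 1 + 423752 = 423753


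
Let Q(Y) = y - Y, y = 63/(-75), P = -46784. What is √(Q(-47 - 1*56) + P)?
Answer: I*√1167046/5 ≈ 216.06*I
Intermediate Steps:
y = -21/25 (y = 63*(-1/75) = -21/25 ≈ -0.84000)
Q(Y) = -21/25 - Y
√(Q(-47 - 1*56) + P) = √((-21/25 - (-47 - 1*56)) - 46784) = √((-21/25 - (-47 - 56)) - 46784) = √((-21/25 - 1*(-103)) - 46784) = √((-21/25 + 103) - 46784) = √(2554/25 - 46784) = √(-1167046/25) = I*√1167046/5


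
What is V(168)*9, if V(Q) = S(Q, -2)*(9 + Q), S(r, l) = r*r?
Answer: 44960832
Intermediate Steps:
S(r, l) = r²
V(Q) = Q²*(9 + Q)
V(168)*9 = (168²*(9 + 168))*9 = (28224*177)*9 = 4995648*9 = 44960832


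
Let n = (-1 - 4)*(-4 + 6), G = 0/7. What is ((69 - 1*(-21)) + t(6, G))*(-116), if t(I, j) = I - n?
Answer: -12296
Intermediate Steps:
G = 0 (G = 0*(⅐) = 0)
n = -10 (n = -5*2 = -10)
t(I, j) = 10 + I (t(I, j) = I - 1*(-10) = I + 10 = 10 + I)
((69 - 1*(-21)) + t(6, G))*(-116) = ((69 - 1*(-21)) + (10 + 6))*(-116) = ((69 + 21) + 16)*(-116) = (90 + 16)*(-116) = 106*(-116) = -12296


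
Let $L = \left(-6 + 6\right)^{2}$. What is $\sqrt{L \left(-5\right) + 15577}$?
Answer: $\sqrt{15577} \approx 124.81$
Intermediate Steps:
$L = 0$ ($L = 0^{2} = 0$)
$\sqrt{L \left(-5\right) + 15577} = \sqrt{0 \left(-5\right) + 15577} = \sqrt{0 + 15577} = \sqrt{15577}$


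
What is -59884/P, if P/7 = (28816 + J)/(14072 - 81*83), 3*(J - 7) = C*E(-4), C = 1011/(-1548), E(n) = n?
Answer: -85156934346/39041933 ≈ -2181.2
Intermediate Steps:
C = -337/516 (C = 1011*(-1/1548) = -337/516 ≈ -0.65310)
J = 3046/387 (J = 7 + (-337/516*(-4))/3 = 7 + (⅓)*(337/129) = 7 + 337/387 = 3046/387 ≈ 7.8708)
P = 78083866/2844063 (P = 7*((28816 + 3046/387)/(14072 - 81*83)) = 7*(11154838/(387*(14072 - 6723))) = 7*((11154838/387)/7349) = 7*((11154838/387)*(1/7349)) = 7*(11154838/2844063) = 78083866/2844063 ≈ 27.455)
-59884/P = -59884/78083866/2844063 = -59884*2844063/78083866 = -85156934346/39041933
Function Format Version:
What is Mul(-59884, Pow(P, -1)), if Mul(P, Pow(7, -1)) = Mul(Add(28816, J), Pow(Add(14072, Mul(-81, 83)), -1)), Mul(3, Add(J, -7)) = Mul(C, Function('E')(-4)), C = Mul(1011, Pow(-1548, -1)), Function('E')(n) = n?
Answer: Rational(-85156934346, 39041933) ≈ -2181.2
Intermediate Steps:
C = Rational(-337, 516) (C = Mul(1011, Rational(-1, 1548)) = Rational(-337, 516) ≈ -0.65310)
J = Rational(3046, 387) (J = Add(7, Mul(Rational(1, 3), Mul(Rational(-337, 516), -4))) = Add(7, Mul(Rational(1, 3), Rational(337, 129))) = Add(7, Rational(337, 387)) = Rational(3046, 387) ≈ 7.8708)
P = Rational(78083866, 2844063) (P = Mul(7, Mul(Add(28816, Rational(3046, 387)), Pow(Add(14072, Mul(-81, 83)), -1))) = Mul(7, Mul(Rational(11154838, 387), Pow(Add(14072, -6723), -1))) = Mul(7, Mul(Rational(11154838, 387), Pow(7349, -1))) = Mul(7, Mul(Rational(11154838, 387), Rational(1, 7349))) = Mul(7, Rational(11154838, 2844063)) = Rational(78083866, 2844063) ≈ 27.455)
Mul(-59884, Pow(P, -1)) = Mul(-59884, Pow(Rational(78083866, 2844063), -1)) = Mul(-59884, Rational(2844063, 78083866)) = Rational(-85156934346, 39041933)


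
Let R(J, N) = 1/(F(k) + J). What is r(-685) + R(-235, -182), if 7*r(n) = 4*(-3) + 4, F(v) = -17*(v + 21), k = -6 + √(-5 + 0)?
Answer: 17*(-8*√5 + 231*I)/(7*(-490*I + 17*√5)) ≈ -1.1449 + 0.00015738*I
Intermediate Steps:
k = -6 + I*√5 (k = -6 + √(-5) = -6 + I*√5 ≈ -6.0 + 2.2361*I)
F(v) = -357 - 17*v (F(v) = -17*(21 + v) = -357 - 17*v)
R(J, N) = 1/(-255 + J - 17*I*√5) (R(J, N) = 1/((-357 - 17*(-6 + I*√5)) + J) = 1/((-357 + (102 - 17*I*√5)) + J) = 1/((-255 - 17*I*√5) + J) = 1/(-255 + J - 17*I*√5))
r(n) = -8/7 (r(n) = (4*(-3) + 4)/7 = (-12 + 4)/7 = (⅐)*(-8) = -8/7)
r(-685) + R(-235, -182) = -8/7 + 1/(-255 - 235 - 17*I*√5) = -8/7 + 1/(-490 - 17*I*√5)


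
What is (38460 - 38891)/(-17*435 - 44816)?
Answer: 431/52211 ≈ 0.0082550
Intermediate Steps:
(38460 - 38891)/(-17*435 - 44816) = -431/(-7395 - 44816) = -431/(-52211) = -431*(-1/52211) = 431/52211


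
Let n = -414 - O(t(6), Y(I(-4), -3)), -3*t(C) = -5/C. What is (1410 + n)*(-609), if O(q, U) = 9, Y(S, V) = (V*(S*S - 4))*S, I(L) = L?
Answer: -601083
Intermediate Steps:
t(C) = 5/(3*C) (t(C) = -(-5)/(3*C) = 5/(3*C))
Y(S, V) = S*V*(-4 + S**2) (Y(S, V) = (V*(S**2 - 4))*S = (V*(-4 + S**2))*S = S*V*(-4 + S**2))
n = -423 (n = -414 - 1*9 = -414 - 9 = -423)
(1410 + n)*(-609) = (1410 - 423)*(-609) = 987*(-609) = -601083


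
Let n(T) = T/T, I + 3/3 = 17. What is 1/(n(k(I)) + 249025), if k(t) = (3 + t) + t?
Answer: 1/249026 ≈ 4.0156e-6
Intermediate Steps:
I = 16 (I = -1 + 17 = 16)
k(t) = 3 + 2*t
n(T) = 1
1/(n(k(I)) + 249025) = 1/(1 + 249025) = 1/249026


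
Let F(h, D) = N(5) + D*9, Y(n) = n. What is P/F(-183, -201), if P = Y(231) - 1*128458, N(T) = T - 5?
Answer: 128227/1809 ≈ 70.883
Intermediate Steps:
N(T) = -5 + T
F(h, D) = 9*D (F(h, D) = (-5 + 5) + D*9 = 0 + 9*D = 9*D)
P = -128227 (P = 231 - 1*128458 = 231 - 128458 = -128227)
P/F(-183, -201) = -128227/(9*(-201)) = -128227/(-1809) = -128227*(-1/1809) = 128227/1809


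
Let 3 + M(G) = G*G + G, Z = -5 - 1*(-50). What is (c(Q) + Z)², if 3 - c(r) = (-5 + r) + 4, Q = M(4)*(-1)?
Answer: 4356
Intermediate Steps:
Z = 45 (Z = -5 + 50 = 45)
M(G) = -3 + G + G² (M(G) = -3 + (G*G + G) = -3 + (G² + G) = -3 + (G + G²) = -3 + G + G²)
Q = -17 (Q = (-3 + 4 + 4²)*(-1) = (-3 + 4 + 16)*(-1) = 17*(-1) = -17)
c(r) = 4 - r (c(r) = 3 - ((-5 + r) + 4) = 3 - (-1 + r) = 3 + (1 - r) = 4 - r)
(c(Q) + Z)² = ((4 - 1*(-17)) + 45)² = ((4 + 17) + 45)² = (21 + 45)² = 66² = 4356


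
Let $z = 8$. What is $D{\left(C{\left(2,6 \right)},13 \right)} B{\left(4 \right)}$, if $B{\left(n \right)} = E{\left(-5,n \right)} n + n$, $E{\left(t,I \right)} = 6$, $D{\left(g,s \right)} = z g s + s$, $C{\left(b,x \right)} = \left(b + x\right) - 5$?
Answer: $9100$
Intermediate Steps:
$C{\left(b,x \right)} = -5 + b + x$
$D{\left(g,s \right)} = s + 8 g s$ ($D{\left(g,s \right)} = 8 g s + s = s + 8 g s$)
$B{\left(n \right)} = 7 n$ ($B{\left(n \right)} = 6 n + n = 7 n$)
$D{\left(C{\left(2,6 \right)},13 \right)} B{\left(4 \right)} = 13 \left(1 + 8 \left(-5 + 2 + 6\right)\right) 7 \cdot 4 = 13 \left(1 + 8 \cdot 3\right) 28 = 13 \left(1 + 24\right) 28 = 13 \cdot 25 \cdot 28 = 325 \cdot 28 = 9100$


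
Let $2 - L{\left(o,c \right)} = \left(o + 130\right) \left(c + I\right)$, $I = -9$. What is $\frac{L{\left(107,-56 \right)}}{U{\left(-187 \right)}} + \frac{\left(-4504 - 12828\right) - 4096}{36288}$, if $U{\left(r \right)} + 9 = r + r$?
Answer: $- \frac{141824035}{3474576} \approx -40.818$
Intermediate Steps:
$L{\left(o,c \right)} = 2 - \left(-9 + c\right) \left(130 + o\right)$ ($L{\left(o,c \right)} = 2 - \left(o + 130\right) \left(c - 9\right) = 2 - \left(130 + o\right) \left(-9 + c\right) = 2 - \left(-9 + c\right) \left(130 + o\right)$)
$U{\left(r \right)} = -9 + 2 r$ ($U{\left(r \right)} = -9 + \left(r + r\right) = -9 + 2 r$)
$\frac{L{\left(107,-56 \right)}}{U{\left(-187 \right)}} + \frac{\left(-4504 - 12828\right) - 4096}{36288} = \frac{1172 - -7280 + 9 \cdot 107 - \left(-56\right) 107}{-9 + 2 \left(-187\right)} + \frac{\left(-4504 - 12828\right) - 4096}{36288} = \frac{1172 + 7280 + 963 + 5992}{-9 - 374} + \left(-17332 - 4096\right) \frac{1}{36288} = \frac{15407}{-383} - \frac{5357}{9072} = 15407 \left(- \frac{1}{383}\right) - \frac{5357}{9072} = - \frac{15407}{383} - \frac{5357}{9072} = - \frac{141824035}{3474576}$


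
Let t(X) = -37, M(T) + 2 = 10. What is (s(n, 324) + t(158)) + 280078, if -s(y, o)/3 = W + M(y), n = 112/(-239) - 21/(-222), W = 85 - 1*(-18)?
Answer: 279708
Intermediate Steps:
M(T) = 8 (M(T) = -2 + 10 = 8)
W = 103 (W = 85 + 18 = 103)
n = -6615/17686 (n = 112*(-1/239) - 21*(-1/222) = -112/239 + 7/74 = -6615/17686 ≈ -0.37402)
s(y, o) = -333 (s(y, o) = -3*(103 + 8) = -3*111 = -333)
(s(n, 324) + t(158)) + 280078 = (-333 - 37) + 280078 = -370 + 280078 = 279708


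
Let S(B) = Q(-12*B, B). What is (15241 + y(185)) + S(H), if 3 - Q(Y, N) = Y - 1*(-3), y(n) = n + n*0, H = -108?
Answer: 14130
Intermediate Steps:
y(n) = n (y(n) = n + 0 = n)
Q(Y, N) = -Y (Q(Y, N) = 3 - (Y - 1*(-3)) = 3 - (Y + 3) = 3 - (3 + Y) = 3 + (-3 - Y) = -Y)
S(B) = 12*B (S(B) = -(-12)*B = 12*B)
(15241 + y(185)) + S(H) = (15241 + 185) + 12*(-108) = 15426 - 1296 = 14130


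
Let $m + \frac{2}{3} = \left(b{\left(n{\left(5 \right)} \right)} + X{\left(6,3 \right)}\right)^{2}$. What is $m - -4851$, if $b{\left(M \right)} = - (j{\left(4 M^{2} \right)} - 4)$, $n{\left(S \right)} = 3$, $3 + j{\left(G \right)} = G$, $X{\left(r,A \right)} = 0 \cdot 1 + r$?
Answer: $\frac{16138}{3} \approx 5379.3$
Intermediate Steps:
$X{\left(r,A \right)} = r$ ($X{\left(r,A \right)} = 0 + r = r$)
$j{\left(G \right)} = -3 + G$
$b{\left(M \right)} = 7 - 4 M^{2}$ ($b{\left(M \right)} = - (\left(-3 + 4 M^{2}\right) - 4) = - (-7 + 4 M^{2}) = 7 - 4 M^{2}$)
$m = \frac{1585}{3}$ ($m = - \frac{2}{3} + \left(\left(7 - 4 \cdot 3^{2}\right) + 6\right)^{2} = - \frac{2}{3} + \left(\left(7 - 36\right) + 6\right)^{2} = - \frac{2}{3} + \left(-29 + 6\right)^{2} = - \frac{2}{3} + \left(-23\right)^{2} = - \frac{2}{3} + 529 = \frac{1585}{3} \approx 528.33$)
$m - -4851 = \frac{1585}{3} - -4851 = \frac{1585}{3} + 4851 = \frac{16138}{3}$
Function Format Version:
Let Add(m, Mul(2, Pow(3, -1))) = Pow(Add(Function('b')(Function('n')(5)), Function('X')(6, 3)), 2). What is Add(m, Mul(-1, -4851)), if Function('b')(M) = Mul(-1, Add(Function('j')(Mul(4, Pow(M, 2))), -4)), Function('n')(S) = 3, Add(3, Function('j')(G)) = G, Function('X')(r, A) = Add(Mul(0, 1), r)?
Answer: Rational(16138, 3) ≈ 5379.3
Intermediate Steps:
Function('X')(r, A) = r (Function('X')(r, A) = Add(0, r) = r)
Function('j')(G) = Add(-3, G)
Function('b')(M) = Add(7, Mul(-4, Pow(M, 2))) (Function('b')(M) = Mul(-1, Add(Add(-3, Mul(4, Pow(M, 2))), -4)) = Mul(-1, Add(-7, Mul(4, Pow(M, 2)))) = Add(7, Mul(-4, Pow(M, 2))))
m = Rational(1585, 3) (m = Add(Rational(-2, 3), Pow(Add(Add(7, Mul(-4, Pow(3, 2))), 6), 2)) = Add(Rational(-2, 3), Pow(Add(Add(7, Mul(-4, 9)), 6), 2)) = Add(Rational(-2, 3), Pow(Add(Add(7, -36), 6), 2)) = Add(Rational(-2, 3), Pow(Add(-29, 6), 2)) = Add(Rational(-2, 3), Pow(-23, 2)) = Add(Rational(-2, 3), 529) = Rational(1585, 3) ≈ 528.33)
Add(m, Mul(-1, -4851)) = Add(Rational(1585, 3), Mul(-1, -4851)) = Add(Rational(1585, 3), 4851) = Rational(16138, 3)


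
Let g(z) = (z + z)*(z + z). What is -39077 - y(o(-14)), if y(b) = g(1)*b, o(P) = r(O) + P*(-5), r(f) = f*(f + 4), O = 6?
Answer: -39597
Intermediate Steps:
g(z) = 4*z² (g(z) = (2*z)*(2*z) = 4*z²)
r(f) = f*(4 + f)
o(P) = 60 - 5*P (o(P) = 6*(4 + 6) + P*(-5) = 6*10 - 5*P = 60 - 5*P)
y(b) = 4*b (y(b) = (4*1²)*b = (4*1)*b = 4*b)
-39077 - y(o(-14)) = -39077 - 4*(60 - 5*(-14)) = -39077 - 4*(60 + 70) = -39077 - 4*130 = -39077 - 1*520 = -39077 - 520 = -39597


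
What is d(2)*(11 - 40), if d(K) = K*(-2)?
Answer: 116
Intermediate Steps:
d(K) = -2*K
d(2)*(11 - 40) = (-2*2)*(11 - 40) = -4*(-29) = 116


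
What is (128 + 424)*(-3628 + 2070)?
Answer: -860016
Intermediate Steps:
(128 + 424)*(-3628 + 2070) = 552*(-1558) = -860016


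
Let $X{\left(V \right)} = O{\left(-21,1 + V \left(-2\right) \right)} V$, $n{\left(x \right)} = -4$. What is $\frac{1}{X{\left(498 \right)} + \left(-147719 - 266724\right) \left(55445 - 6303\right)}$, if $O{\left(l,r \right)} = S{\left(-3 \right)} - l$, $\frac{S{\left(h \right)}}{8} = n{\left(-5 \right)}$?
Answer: $- \frac{1}{20366563384} \approx -4.91 \cdot 10^{-11}$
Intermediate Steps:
$S{\left(h \right)} = -32$ ($S{\left(h \right)} = 8 \left(-4\right) = -32$)
$O{\left(l,r \right)} = -32 - l$
$X{\left(V \right)} = - 11 V$ ($X{\left(V \right)} = \left(-32 - -21\right) V = \left(-32 + 21\right) V = - 11 V$)
$\frac{1}{X{\left(498 \right)} + \left(-147719 - 266724\right) \left(55445 - 6303\right)} = \frac{1}{\left(-11\right) 498 + \left(-147719 - 266724\right) \left(55445 - 6303\right)} = \frac{1}{-5478 - 20366557906} = \frac{1}{-20366563384} = - \frac{1}{20366563384}$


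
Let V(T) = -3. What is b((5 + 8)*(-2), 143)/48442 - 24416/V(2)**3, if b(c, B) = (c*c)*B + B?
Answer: 1185373769/1307934 ≈ 906.29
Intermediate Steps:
b(c, B) = B + B*c**2 (b(c, B) = c**2*B + B = B*c**2 + B = B + B*c**2)
b((5 + 8)*(-2), 143)/48442 - 24416/V(2)**3 = (143*(1 + ((5 + 8)*(-2))**2))/48442 - 24416/((-3)**3) = (143*(1 + (13*(-2))**2))*(1/48442) - 24416/(-27) = (143*(1 + (-26)**2))*(1/48442) - 24416*(-1/27) = (143*(1 + 676))*(1/48442) + 24416/27 = (143*677)*(1/48442) + 24416/27 = 96811*(1/48442) + 24416/27 = 96811/48442 + 24416/27 = 1185373769/1307934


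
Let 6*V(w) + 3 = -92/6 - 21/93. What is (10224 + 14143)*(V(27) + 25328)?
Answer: 172168669183/279 ≈ 6.1709e+8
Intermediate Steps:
V(w) = -863/279 (V(w) = -1/2 + (-92/6 - 21/93)/6 = -1/2 + (-92*1/6 - 21*1/93)/6 = -1/2 + (-46/3 - 7/31)/6 = -1/2 + (1/6)*(-1447/93) = -1/2 - 1447/558 = -863/279)
(10224 + 14143)*(V(27) + 25328) = (10224 + 14143)*(-863/279 + 25328) = 24367*(7065649/279) = 172168669183/279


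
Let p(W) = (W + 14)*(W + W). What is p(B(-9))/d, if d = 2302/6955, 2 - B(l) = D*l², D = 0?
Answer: 222560/1151 ≈ 193.36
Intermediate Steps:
B(l) = 2 (B(l) = 2 - 0*l² = 2 - 1*0 = 2 + 0 = 2)
p(W) = 2*W*(14 + W) (p(W) = (14 + W)*(2*W) = 2*W*(14 + W))
d = 2302/6955 (d = 2302*(1/6955) = 2302/6955 ≈ 0.33099)
p(B(-9))/d = (2*2*(14 + 2))/(2302/6955) = (2*2*16)*(6955/2302) = 64*(6955/2302) = 222560/1151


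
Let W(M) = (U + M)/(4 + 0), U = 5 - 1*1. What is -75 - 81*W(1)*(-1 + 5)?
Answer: -480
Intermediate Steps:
U = 4 (U = 5 - 1 = 4)
W(M) = 1 + M/4 (W(M) = (4 + M)/(4 + 0) = (4 + M)/4 = (4 + M)*(¼) = 1 + M/4)
-75 - 81*W(1)*(-1 + 5) = -75 - 81*(1 + (¼)*1)*(-1 + 5) = -75 - 81*(1 + ¼)*4 = -75 - 405*4/4 = -75 - 81*5 = -75 - 405 = -480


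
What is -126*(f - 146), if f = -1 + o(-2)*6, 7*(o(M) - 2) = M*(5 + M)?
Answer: 17658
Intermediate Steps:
o(M) = 2 + M*(5 + M)/7 (o(M) = 2 + (M*(5 + M))/7 = 2 + M*(5 + M)/7)
f = 41/7 (f = -1 + (2 + (⅐)*(-2)² + (5/7)*(-2))*6 = -1 + (2 + (⅐)*4 - 10/7)*6 = -1 + (2 + 4/7 - 10/7)*6 = -1 + (8/7)*6 = -1 + 48/7 = 41/7 ≈ 5.8571)
-126*(f - 146) = -126*(41/7 - 146) = -126*(-981/7) = 17658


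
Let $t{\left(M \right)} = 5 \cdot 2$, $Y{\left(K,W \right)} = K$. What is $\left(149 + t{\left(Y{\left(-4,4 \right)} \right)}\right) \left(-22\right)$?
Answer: $-3498$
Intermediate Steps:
$t{\left(M \right)} = 10$
$\left(149 + t{\left(Y{\left(-4,4 \right)} \right)}\right) \left(-22\right) = \left(149 + 10\right) \left(-22\right) = 159 \left(-22\right) = -3498$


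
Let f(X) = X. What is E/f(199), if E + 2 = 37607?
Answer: 37605/199 ≈ 188.97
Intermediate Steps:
E = 37605 (E = -2 + 37607 = 37605)
E/f(199) = 37605/199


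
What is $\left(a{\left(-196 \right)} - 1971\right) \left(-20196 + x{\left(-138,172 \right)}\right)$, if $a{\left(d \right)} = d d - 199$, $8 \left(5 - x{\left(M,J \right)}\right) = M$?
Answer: $- \frac{1462435485}{2} \approx -7.3122 \cdot 10^{8}$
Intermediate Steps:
$x{\left(M,J \right)} = 5 - \frac{M}{8}$
$a{\left(d \right)} = -199 + d^{2}$ ($a{\left(d \right)} = d^{2} - 199 = -199 + d^{2}$)
$\left(a{\left(-196 \right)} - 1971\right) \left(-20196 + x{\left(-138,172 \right)}\right) = \left(\left(-199 + \left(-196\right)^{2}\right) - 1971\right) \left(-20196 + \left(5 - - \frac{69}{4}\right)\right) = \left(\left(-199 + 38416\right) - 1971\right) \left(-20196 + \left(5 + \frac{69}{4}\right)\right) = \left(38217 - 1971\right) \left(-20196 + \frac{89}{4}\right) = 36246 \left(- \frac{80695}{4}\right) = - \frac{1462435485}{2}$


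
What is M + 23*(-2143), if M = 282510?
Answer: 233221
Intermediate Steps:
M + 23*(-2143) = 282510 + 23*(-2143) = 282510 - 49289 = 233221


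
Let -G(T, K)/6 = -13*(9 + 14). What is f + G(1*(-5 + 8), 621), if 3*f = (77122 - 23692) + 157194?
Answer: 72002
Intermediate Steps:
G(T, K) = 1794 (G(T, K) = -(-78)*(9 + 14) = -(-78)*23 = -6*(-299) = 1794)
f = 70208 (f = ((77122 - 23692) + 157194)/3 = (53430 + 157194)/3 = (⅓)*210624 = 70208)
f + G(1*(-5 + 8), 621) = 70208 + 1794 = 72002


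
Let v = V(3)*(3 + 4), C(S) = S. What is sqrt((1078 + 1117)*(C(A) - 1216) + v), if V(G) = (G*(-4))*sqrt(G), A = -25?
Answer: sqrt(-2723995 - 84*sqrt(3)) ≈ 1650.5*I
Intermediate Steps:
V(G) = -4*G**(3/2) (V(G) = (-4*G)*sqrt(G) = -4*G**(3/2))
v = -84*sqrt(3) (v = (-12*sqrt(3))*(3 + 4) = -12*sqrt(3)*7 = -84*sqrt(3) ≈ -145.49)
sqrt((1078 + 1117)*(C(A) - 1216) + v) = sqrt((1078 + 1117)*(-25 - 1216) - 84*sqrt(3)) = sqrt(2195*(-1241) - 84*sqrt(3)) = sqrt(-2723995 - 84*sqrt(3))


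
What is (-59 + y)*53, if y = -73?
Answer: -6996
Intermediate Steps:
(-59 + y)*53 = (-59 - 73)*53 = -132*53 = -6996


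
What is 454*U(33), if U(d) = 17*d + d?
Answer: 269676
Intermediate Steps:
U(d) = 18*d
454*U(33) = 454*(18*33) = 454*594 = 269676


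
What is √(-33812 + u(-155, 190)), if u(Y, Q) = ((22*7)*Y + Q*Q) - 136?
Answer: I*√21718 ≈ 147.37*I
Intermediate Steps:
u(Y, Q) = -136 + Q² + 154*Y (u(Y, Q) = (154*Y + Q²) - 136 = (Q² + 154*Y) - 136 = -136 + Q² + 154*Y)
√(-33812 + u(-155, 190)) = √(-33812 + (-136 + 190² + 154*(-155))) = √(-33812 + (-136 + 36100 - 23870)) = √(-33812 + 12094) = √(-21718) = I*√21718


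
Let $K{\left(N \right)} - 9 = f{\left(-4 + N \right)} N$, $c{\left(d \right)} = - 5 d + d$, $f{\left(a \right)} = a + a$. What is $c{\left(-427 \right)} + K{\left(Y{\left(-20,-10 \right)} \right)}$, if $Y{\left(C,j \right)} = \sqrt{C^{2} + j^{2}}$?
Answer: $2717 - 80 \sqrt{5} \approx 2538.1$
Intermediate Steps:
$f{\left(a \right)} = 2 a$
$c{\left(d \right)} = - 4 d$
$K{\left(N \right)} = 9 + N \left(-8 + 2 N\right)$ ($K{\left(N \right)} = 9 + 2 \left(-4 + N\right) N = 9 + \left(-8 + 2 N\right) N = 9 + N \left(-8 + 2 N\right)$)
$c{\left(-427 \right)} + K{\left(Y{\left(-20,-10 \right)} \right)} = \left(-4\right) \left(-427\right) + \left(9 + 2 \sqrt{\left(-20\right)^{2} + \left(-10\right)^{2}} \left(-4 + \sqrt{\left(-20\right)^{2} + \left(-10\right)^{2}}\right)\right) = 1708 + \left(9 + 2 \sqrt{400 + 100} \left(-4 + \sqrt{400 + 100}\right)\right) = 1708 + \left(9 + 2 \sqrt{500} \left(-4 + \sqrt{500}\right)\right) = 1708 + \left(9 + 2 \cdot 10 \sqrt{5} \left(-4 + 10 \sqrt{5}\right)\right) = 1708 + \left(9 + 20 \sqrt{5} \left(-4 + 10 \sqrt{5}\right)\right) = 1717 + 20 \sqrt{5} \left(-4 + 10 \sqrt{5}\right)$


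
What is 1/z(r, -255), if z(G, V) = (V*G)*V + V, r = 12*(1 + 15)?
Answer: 1/12484545 ≈ 8.0099e-8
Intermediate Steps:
r = 192 (r = 12*16 = 192)
z(G, V) = V + G*V² (z(G, V) = (G*V)*V + V = G*V² + V = V + G*V²)
1/z(r, -255) = 1/(-255*(1 + 192*(-255))) = 1/(-255*(1 - 48960)) = 1/(-255*(-48959)) = 1/12484545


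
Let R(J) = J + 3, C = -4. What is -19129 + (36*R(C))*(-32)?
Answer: -17977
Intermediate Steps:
R(J) = 3 + J
-19129 + (36*R(C))*(-32) = -19129 + (36*(3 - 4))*(-32) = -19129 + (36*(-1))*(-32) = -19129 - 36*(-32) = -19129 + 1152 = -17977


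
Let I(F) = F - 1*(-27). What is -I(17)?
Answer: -44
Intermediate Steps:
I(F) = 27 + F (I(F) = F + 27 = 27 + F)
-I(17) = -(27 + 17) = -1*44 = -44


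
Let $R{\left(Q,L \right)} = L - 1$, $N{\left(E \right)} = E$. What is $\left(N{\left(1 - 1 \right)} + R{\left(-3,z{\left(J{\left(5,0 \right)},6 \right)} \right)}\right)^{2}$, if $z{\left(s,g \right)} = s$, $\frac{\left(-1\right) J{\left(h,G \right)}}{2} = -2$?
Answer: $9$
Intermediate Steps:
$J{\left(h,G \right)} = 4$ ($J{\left(h,G \right)} = \left(-2\right) \left(-2\right) = 4$)
$R{\left(Q,L \right)} = -1 + L$ ($R{\left(Q,L \right)} = L - 1 = -1 + L$)
$\left(N{\left(1 - 1 \right)} + R{\left(-3,z{\left(J{\left(5,0 \right)},6 \right)} \right)}\right)^{2} = \left(\left(1 - 1\right) + \left(-1 + 4\right)\right)^{2} = \left(0 + 3\right)^{2} = 3^{2} = 9$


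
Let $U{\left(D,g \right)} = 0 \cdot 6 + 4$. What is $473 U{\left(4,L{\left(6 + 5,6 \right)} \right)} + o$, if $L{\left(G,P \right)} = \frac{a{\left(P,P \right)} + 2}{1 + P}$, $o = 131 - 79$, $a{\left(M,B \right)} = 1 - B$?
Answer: $1944$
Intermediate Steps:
$o = 52$ ($o = 131 - 79 = 52$)
$L{\left(G,P \right)} = \frac{3 - P}{1 + P}$ ($L{\left(G,P \right)} = \frac{\left(1 - P\right) + 2}{1 + P} = \frac{3 - P}{1 + P}$)
$U{\left(D,g \right)} = 4$ ($U{\left(D,g \right)} = 0 + 4 = 4$)
$473 U{\left(4,L{\left(6 + 5,6 \right)} \right)} + o = 473 \cdot 4 + 52 = 1892 + 52 = 1944$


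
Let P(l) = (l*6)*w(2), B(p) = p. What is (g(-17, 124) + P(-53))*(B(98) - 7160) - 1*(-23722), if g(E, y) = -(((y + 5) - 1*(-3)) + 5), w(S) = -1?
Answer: -1254500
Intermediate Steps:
P(l) = -6*l (P(l) = (l*6)*(-1) = (6*l)*(-1) = -6*l)
g(E, y) = -13 - y (g(E, y) = -(((5 + y) + 3) + 5) = -((8 + y) + 5) = -(13 + y) = -13 - y)
(g(-17, 124) + P(-53))*(B(98) - 7160) - 1*(-23722) = ((-13 - 1*124) - 6*(-53))*(98 - 7160) - 1*(-23722) = ((-13 - 124) + 318)*(-7062) + 23722 = (-137 + 318)*(-7062) + 23722 = 181*(-7062) + 23722 = -1278222 + 23722 = -1254500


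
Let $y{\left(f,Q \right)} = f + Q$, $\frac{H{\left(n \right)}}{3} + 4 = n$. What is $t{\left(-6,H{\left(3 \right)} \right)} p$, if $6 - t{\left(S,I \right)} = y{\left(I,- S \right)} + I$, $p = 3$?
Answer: $18$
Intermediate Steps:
$H{\left(n \right)} = -12 + 3 n$
$y{\left(f,Q \right)} = Q + f$
$t{\left(S,I \right)} = 6 + S - 2 I$ ($t{\left(S,I \right)} = 6 - \left(\left(- S + I\right) + I\right) = 6 - \left(\left(I - S\right) + I\right) = 6 - \left(- S + 2 I\right) = 6 + S - 2 I$)
$t{\left(-6,H{\left(3 \right)} \right)} p = \left(6 - 6 - 2 \left(-12 + 3 \cdot 3\right)\right) 3 = \left(6 - 6 - 2 \left(-12 + 9\right)\right) 3 = \left(6 - 6 - -6\right) 3 = \left(6 - 6 + 6\right) 3 = 6 \cdot 3 = 18$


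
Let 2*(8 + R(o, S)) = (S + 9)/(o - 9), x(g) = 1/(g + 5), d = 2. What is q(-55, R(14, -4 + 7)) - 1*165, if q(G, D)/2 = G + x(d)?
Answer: -1923/7 ≈ -274.71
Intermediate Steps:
x(g) = 1/(5 + g)
R(o, S) = -8 + (9 + S)/(2*(-9 + o)) (R(o, S) = -8 + ((S + 9)/(o - 9))/2 = -8 + ((9 + S)/(-9 + o))/2 = -8 + (9 + S)/(2*(-9 + o)))
q(G, D) = 2/7 + 2*G (q(G, D) = 2*(G + 1/(5 + 2)) = 2*(G + 1/7) = 2*(G + ⅐) = 2*(⅐ + G) = 2/7 + 2*G)
q(-55, R(14, -4 + 7)) - 1*165 = (2/7 + 2*(-55)) - 1*165 = (2/7 - 110) - 165 = -768/7 - 165 = -1923/7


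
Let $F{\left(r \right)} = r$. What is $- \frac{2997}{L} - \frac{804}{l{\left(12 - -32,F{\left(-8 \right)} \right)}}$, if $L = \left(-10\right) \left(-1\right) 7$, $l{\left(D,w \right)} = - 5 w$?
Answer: $- \frac{2202}{35} \approx -62.914$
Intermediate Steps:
$L = 70$ ($L = 10 \cdot 7 = 70$)
$- \frac{2997}{L} - \frac{804}{l{\left(12 - -32,F{\left(-8 \right)} \right)}} = - \frac{2997}{70} - \frac{804}{\left(-5\right) \left(-8\right)} = \left(-2997\right) \frac{1}{70} - \frac{804}{40} = - \frac{2997}{70} - \frac{201}{10} = - \frac{2202}{35}$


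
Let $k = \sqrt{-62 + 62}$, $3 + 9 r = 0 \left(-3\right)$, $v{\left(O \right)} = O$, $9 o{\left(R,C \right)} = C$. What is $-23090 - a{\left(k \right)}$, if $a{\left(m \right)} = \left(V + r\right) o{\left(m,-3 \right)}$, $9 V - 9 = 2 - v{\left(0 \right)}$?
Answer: $- \frac{623422}{27} \approx -23090.0$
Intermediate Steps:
$o{\left(R,C \right)} = \frac{C}{9}$
$V = \frac{11}{9}$ ($V = 1 + \frac{2 - 0}{9} = 1 + \frac{2 + 0}{9} = 1 + \frac{1}{9} \cdot 2 = 1 + \frac{2}{9} = \frac{11}{9} \approx 1.2222$)
$r = - \frac{1}{3}$ ($r = - \frac{1}{3} + \frac{0 \left(-3\right)}{9} = - \frac{1}{3} + \frac{1}{9} \cdot 0 = - \frac{1}{3} + 0 = - \frac{1}{3} \approx -0.33333$)
$k = 0$ ($k = \sqrt{0} = 0$)
$a{\left(m \right)} = - \frac{8}{27}$ ($a{\left(m \right)} = \left(\frac{11}{9} - \frac{1}{3}\right) \frac{1}{9} \left(-3\right) = \frac{8}{9} \left(- \frac{1}{3}\right) = - \frac{8}{27}$)
$-23090 - a{\left(k \right)} = -23090 - - \frac{8}{27} = -23090 + \frac{8}{27} = - \frac{623422}{27}$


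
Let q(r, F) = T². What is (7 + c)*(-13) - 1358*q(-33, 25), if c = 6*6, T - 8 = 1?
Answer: -110557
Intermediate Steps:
T = 9 (T = 8 + 1 = 9)
c = 36
q(r, F) = 81 (q(r, F) = 9² = 81)
(7 + c)*(-13) - 1358*q(-33, 25) = (7 + 36)*(-13) - 1358*81 = 43*(-13) - 109998 = -559 - 109998 = -110557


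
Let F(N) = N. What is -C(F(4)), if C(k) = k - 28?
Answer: 24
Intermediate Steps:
C(k) = -28 + k
-C(F(4)) = -(-28 + 4) = -1*(-24) = 24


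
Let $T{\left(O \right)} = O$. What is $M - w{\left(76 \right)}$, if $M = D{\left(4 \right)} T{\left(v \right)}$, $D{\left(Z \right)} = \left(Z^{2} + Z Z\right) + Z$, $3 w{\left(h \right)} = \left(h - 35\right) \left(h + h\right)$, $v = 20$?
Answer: $- \frac{4072}{3} \approx -1357.3$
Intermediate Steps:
$w{\left(h \right)} = \frac{2 h \left(-35 + h\right)}{3}$ ($w{\left(h \right)} = \frac{\left(h - 35\right) \left(h + h\right)}{3} = \frac{\left(-35 + h\right) 2 h}{3} = \frac{2 h \left(-35 + h\right)}{3}$)
$D{\left(Z \right)} = Z + 2 Z^{2}$ ($D{\left(Z \right)} = \left(Z^{2} + Z^{2}\right) + Z = 2 Z^{2} + Z = Z + 2 Z^{2}$)
$M = 720$ ($M = 4 \left(1 + 2 \cdot 4\right) 20 = 4 \left(1 + 8\right) 20 = 4 \cdot 9 \cdot 20 = 36 \cdot 20 = 720$)
$M - w{\left(76 \right)} = 720 - \frac{2}{3} \cdot 76 \left(-35 + 76\right) = 720 - \frac{2}{3} \cdot 76 \cdot 41 = 720 - \frac{6232}{3} = - \frac{4072}{3}$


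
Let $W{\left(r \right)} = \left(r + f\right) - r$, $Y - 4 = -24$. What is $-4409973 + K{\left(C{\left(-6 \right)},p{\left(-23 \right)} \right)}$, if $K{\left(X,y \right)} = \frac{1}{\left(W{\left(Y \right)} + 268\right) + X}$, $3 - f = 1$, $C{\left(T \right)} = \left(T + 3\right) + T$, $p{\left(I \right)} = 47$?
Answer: $- \frac{1151002952}{261} \approx -4.41 \cdot 10^{6}$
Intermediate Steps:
$Y = -20$ ($Y = 4 - 24 = -20$)
$C{\left(T \right)} = 3 + 2 T$ ($C{\left(T \right)} = \left(3 + T\right) + T = 3 + 2 T$)
$f = 2$ ($f = 3 - 1 = 2$)
$W{\left(r \right)} = 2$ ($W{\left(r \right)} = \left(r + 2\right) - r = \left(2 + r\right) - r = 2$)
$K{\left(X,y \right)} = \frac{1}{270 + X}$ ($K{\left(X,y \right)} = \frac{1}{\left(2 + 268\right) + X} = \frac{1}{270 + X}$)
$-4409973 + K{\left(C{\left(-6 \right)},p{\left(-23 \right)} \right)} = -4409973 + \frac{1}{270 + \left(3 + 2 \left(-6\right)\right)} = -4409973 + \frac{1}{270 + \left(3 - 12\right)} = -4409973 + \frac{1}{270 - 9} = -4409973 + \frac{1}{261} = - \frac{1151002952}{261}$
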